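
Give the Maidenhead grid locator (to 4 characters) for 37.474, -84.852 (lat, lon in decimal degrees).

Offset from 180°W / 90°S: lon 95.15°, lat 127.47°.
Field: 95.15/20 → 4 → E, 127.47/10 → 12 → M; chars EM.
Square: 15.15/2 → 7, 7.47/1 → 7; chars 77.

EM77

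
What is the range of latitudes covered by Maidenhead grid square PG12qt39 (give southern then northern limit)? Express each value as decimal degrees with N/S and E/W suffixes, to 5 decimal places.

Field P=15, G=6: +15·20° lon, +6·10° lat → SW at lon 120°, lat -30°.
Square 1, 2: +1·2° lon, +2·1° lat → SW at lon 122°, lat -28°.
Subsquare q=16, t=19: +16·0.0833333° lon, +19·0.0416667° lat → SW at lon 123.333°, lat -27.2083°.
Extended square 3, 9: +3·0.00833333° lon, +9·0.00416667° lat → SW at lon 123.358°, lat -27.1708°.
Cell spans 0.00833333° lon × 0.00416667° lat.
south 27.17083° S, north 27.16667° S.

27.17083° S, 27.16667° S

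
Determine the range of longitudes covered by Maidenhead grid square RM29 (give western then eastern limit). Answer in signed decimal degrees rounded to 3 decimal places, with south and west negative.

164.000, 166.000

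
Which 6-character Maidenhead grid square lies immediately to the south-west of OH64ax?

Longitude subsquare a = 0; −1 → -1, wraps to 23 = x, carry into square.
Longitude square 6; −1 → 5.
Latitude subsquare x = 23; −1 → 22 = w.

OH54xw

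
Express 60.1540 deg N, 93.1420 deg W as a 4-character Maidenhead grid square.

EP30

Offset from 180°W / 90°S: lon 86.86°, lat 150.15°.
Field: 86.86/20 → 4 → E, 150.15/10 → 15 → P; chars EP.
Square: 6.86/2 → 3, 0.15/1 → 0; chars 30.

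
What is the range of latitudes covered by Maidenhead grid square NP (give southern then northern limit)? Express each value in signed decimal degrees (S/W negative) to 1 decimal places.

60.0, 70.0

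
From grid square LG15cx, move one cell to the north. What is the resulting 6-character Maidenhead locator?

LG16ca

Latitude subsquare x = 23; +1 → 24, wraps to 0 = a, carry into square.
Latitude square 5; +1 → 6.
The longitude characters are unchanged.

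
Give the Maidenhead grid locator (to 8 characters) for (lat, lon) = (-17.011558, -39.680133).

Shift to the Maidenhead origin (180°W, 90°S): lon 140.31987, lat 72.98844.
Field (20°×10°, letters A–R): 140.31987/20 → 7 → H, 72.98844/10 → 7 → H; chars HH.
Square (2°×1°, digits 0–9): 0.31987/2 → 0, 2.98844/1 → 2; chars 02.
Subsquare (5′×2.5′, letters a–x): 0.31987/0.0833333 → 3 → d, 0.98844/0.0416667 → 23 → x; chars dx.
Extended square (30″×15″, digits 0–9): 0.06987/0.00833333 → 8, 0.03011/0.00416667 → 7; chars 87.

HH02dx87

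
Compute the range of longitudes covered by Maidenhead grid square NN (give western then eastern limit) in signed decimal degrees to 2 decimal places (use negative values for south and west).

80.00, 100.00

Field N=13, N=13: +13·20° lon, +13·10° lat → SW at lon 80°, lat 40°.
Cell spans 20° lon × 10° lat.
west 80.00, east 100.00.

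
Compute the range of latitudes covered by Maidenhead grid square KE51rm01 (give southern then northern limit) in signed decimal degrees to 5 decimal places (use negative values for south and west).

-48.49583, -48.49167

Field K=10, E=4: +10·20° lon, +4·10° lat → SW at lon 20°, lat -50°.
Square 5, 1: +5·2° lon, +1·1° lat → SW at lon 30°, lat -49°.
Subsquare r=17, m=12: +17·0.0833333° lon, +12·0.0416667° lat → SW at lon 31.4167°, lat -48.5°.
Extended square 0, 1: +0·0.00833333° lon, +1·0.00416667° lat → SW at lon 31.4167°, lat -48.4958°.
Cell spans 0.00833333° lon × 0.00416667° lat.
south -48.49583, north -48.49167.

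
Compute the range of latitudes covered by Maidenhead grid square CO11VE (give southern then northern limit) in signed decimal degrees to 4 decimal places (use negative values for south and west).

Field C=2, O=14: +2·20° lon, +14·10° lat → SW at lon -140°, lat 50°.
Square 1, 1: +1·2° lon, +1·1° lat → SW at lon -138°, lat 51°.
Subsquare v=21, e=4: +21·0.0833333° lon, +4·0.0416667° lat → SW at lon -136.25°, lat 51.1667°.
Cell spans 0.0833333° lon × 0.0416667° lat.
south 51.1667, north 51.2083.

51.1667, 51.2083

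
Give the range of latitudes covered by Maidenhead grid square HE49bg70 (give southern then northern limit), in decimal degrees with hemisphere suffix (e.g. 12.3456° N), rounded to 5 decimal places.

Field H=7, E=4: +7·20° lon, +4·10° lat → SW at lon -40°, lat -50°.
Square 4, 9: +4·2° lon, +9·1° lat → SW at lon -32°, lat -41°.
Subsquare b=1, g=6: +1·0.0833333° lon, +6·0.0416667° lat → SW at lon -31.9167°, lat -40.75°.
Extended square 7, 0: +7·0.00833333° lon, +0·0.00416667° lat → SW at lon -31.8583°, lat -40.75°.
Cell spans 0.00833333° lon × 0.00416667° lat.
south 40.75000° S, north 40.74583° S.

40.75000° S, 40.74583° S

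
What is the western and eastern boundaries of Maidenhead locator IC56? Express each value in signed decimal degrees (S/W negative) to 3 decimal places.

-10.000, -8.000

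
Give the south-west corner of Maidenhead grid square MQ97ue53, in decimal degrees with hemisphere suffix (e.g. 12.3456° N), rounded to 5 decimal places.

Field M=12, Q=16: +12·20° lon, +16·10° lat → SW at lon 60°, lat 70°.
Square 9, 7: +9·2° lon, +7·1° lat → SW at lon 78°, lat 77°.
Subsquare u=20, e=4: +20·0.0833333° lon, +4·0.0416667° lat → SW at lon 79.6667°, lat 77.1667°.
Extended square 5, 3: +5·0.00833333° lon, +3·0.00416667° lat → SW at lon 79.7083°, lat 77.1792°.
latitude 77.17917° N, longitude 79.70833° E.

77.17917° N, 79.70833° E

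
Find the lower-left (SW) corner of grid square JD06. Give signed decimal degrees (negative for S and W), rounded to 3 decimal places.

-54.000, 0.000

Field J=9, D=3: +9·20° lon, +3·10° lat → SW at lon 0°, lat -60°.
Square 0, 6: +0·2° lon, +6·1° lat → SW at lon 0°, lat -54°.
latitude -54.000, longitude 0.000.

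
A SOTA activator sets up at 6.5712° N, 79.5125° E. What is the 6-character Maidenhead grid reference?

MJ96sn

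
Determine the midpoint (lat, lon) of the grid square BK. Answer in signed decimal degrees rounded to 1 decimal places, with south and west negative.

15.0, -150.0

Field B=1, K=10: +1·20° lon, +10·10° lat → SW at lon -160°, lat 10°.
Cell spans 20° lon × 10° lat. Centre is SW corner plus half of each.
latitude 15.0, longitude -150.0.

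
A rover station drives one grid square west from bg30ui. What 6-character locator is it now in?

Longitude subsquare u = 20; −1 → 19 = t.
The latitude characters are unchanged.

BG30ti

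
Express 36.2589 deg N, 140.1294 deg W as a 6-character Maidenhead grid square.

BM96wg

Add 180° to longitude and 90° to latitude: 39.8706, 126.2589.
Field: lon ⌊39.8706/20⌋ = 1 → B; lat ⌊126.2589/10⌋ = 12 → M.
Square: lon ⌊19.8706/2⌋ = 9; lat ⌊6.2589/1⌋ = 6.
Subsquare: lon ⌊1.8706/0.0833333⌋ = 22 → w; lat ⌊0.2589/0.0416667⌋ = 6 → g.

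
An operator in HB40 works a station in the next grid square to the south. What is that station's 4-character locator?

Latitude square 0; −1 → -1, wraps to 9, carry into field.
Latitude field B = 1; −1 → 0 = A.
The longitude characters are unchanged.

HA49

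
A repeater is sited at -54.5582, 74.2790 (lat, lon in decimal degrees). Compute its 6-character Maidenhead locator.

Offset from 180°W / 90°S: lon 254.2790°, lat 35.4418°.
Field: 254.2790/20 → 12 → M, 35.4418/10 → 3 → D; chars MD.
Square: 14.2790/2 → 7, 5.4418/1 → 5; chars 75.
Subsquare: 0.2790/0.0833333 → 3 → d, 0.4418/0.0416667 → 10 → k; chars dk.

MD75dk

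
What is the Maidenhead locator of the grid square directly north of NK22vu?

NK22vv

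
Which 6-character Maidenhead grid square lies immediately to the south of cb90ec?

Latitude subsquare c = 2; −1 → 1 = b.
The longitude characters are unchanged.

CB90eb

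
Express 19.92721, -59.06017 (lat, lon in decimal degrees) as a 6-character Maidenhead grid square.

Shift to the Maidenhead origin (180°W, 90°S): lon 120.9398, lat 109.9272.
Field (20°×10°, letters A–R): 120.9398/20 → 6 → G, 109.9272/10 → 10 → K; chars GK.
Square (2°×1°, digits 0–9): 0.9398/2 → 0, 9.9272/1 → 9; chars 09.
Subsquare (5′×2.5′, letters a–x): 0.9398/0.0833333 → 11 → l, 0.9272/0.0416667 → 22 → w; chars lw.

GK09lw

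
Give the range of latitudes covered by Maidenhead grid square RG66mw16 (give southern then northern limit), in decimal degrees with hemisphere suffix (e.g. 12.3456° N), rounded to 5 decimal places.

23.05833° S, 23.05417° S

Field R=17, G=6: +17·20° lon, +6·10° lat → SW at lon 160°, lat -30°.
Square 6, 6: +6·2° lon, +6·1° lat → SW at lon 172°, lat -24°.
Subsquare m=12, w=22: +12·0.0833333° lon, +22·0.0416667° lat → SW at lon 173°, lat -23.0833°.
Extended square 1, 6: +1·0.00833333° lon, +6·0.00416667° lat → SW at lon 173.008°, lat -23.0583°.
Cell spans 0.00833333° lon × 0.00416667° lat.
south 23.05833° S, north 23.05417° S.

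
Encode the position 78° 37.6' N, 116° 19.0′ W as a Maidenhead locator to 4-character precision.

Shift to the Maidenhead origin (180°W, 90°S): lon 63.68, lat 168.63.
Field: lon ⌊63.68/20⌋ = 3 → D; lat ⌊168.63/10⌋ = 16 → Q.
Square: lon ⌊3.68/2⌋ = 1; lat ⌊8.63/1⌋ = 8.

DQ18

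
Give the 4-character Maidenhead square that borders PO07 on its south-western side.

OO96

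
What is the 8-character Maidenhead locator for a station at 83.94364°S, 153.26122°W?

BA36ib83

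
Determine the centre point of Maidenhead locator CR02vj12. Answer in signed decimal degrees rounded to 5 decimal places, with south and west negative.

Field C=2, R=17: +2·20° lon, +17·10° lat → SW at lon -140°, lat 80°.
Square 0, 2: +0·2° lon, +2·1° lat → SW at lon -140°, lat 82°.
Subsquare v=21, j=9: +21·0.0833333° lon, +9·0.0416667° lat → SW at lon -138.25°, lat 82.375°.
Extended square 1, 2: +1·0.00833333° lon, +2·0.00416667° lat → SW at lon -138.242°, lat 82.3833°.
Cell spans 0.00833333° lon × 0.00416667° lat. Centre is SW corner plus half of each.
latitude 82.38542, longitude -138.23750.

82.38542, -138.23750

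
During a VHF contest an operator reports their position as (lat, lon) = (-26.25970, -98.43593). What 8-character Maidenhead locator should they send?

EG03sr77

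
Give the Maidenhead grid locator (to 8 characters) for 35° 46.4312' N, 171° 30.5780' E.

Offset from 180°W / 90°S: lon 351.50963°, lat 125.77385°.
Field (20°×10°, letters A–R): lon ⌊351.50963/20⌋ = 17 → R; lat ⌊125.77385/10⌋ = 12 → M.
Square (2°×1°, digits 0–9): lon ⌊11.50963/2⌋ = 5; lat ⌊5.77385/1⌋ = 5.
Subsquare (5′×2.5′, letters a–x): lon ⌊1.50963/0.0833333⌋ = 18 → s; lat ⌊0.77385/0.0416667⌋ = 18 → s.
Extended square (30″×15″, digits 0–9): lon ⌊0.00963/0.00833333⌋ = 1; lat ⌊0.02385/0.00416667⌋ = 5.

RM55ss15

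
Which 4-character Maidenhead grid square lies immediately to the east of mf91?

NF01

Longitude square 9; +1 → 10, wraps to 0, carry into field.
Longitude field M = 12; +1 → 13 = N.
The latitude characters are unchanged.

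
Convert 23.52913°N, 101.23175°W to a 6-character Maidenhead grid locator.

DL93jm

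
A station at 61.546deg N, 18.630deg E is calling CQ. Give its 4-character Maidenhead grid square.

Offset from 180°W / 90°S: lon 198.63°, lat 151.55°.
Field: lon ⌊198.63/20⌋ = 9 → J; lat ⌊151.55/10⌋ = 15 → P.
Square: lon ⌊18.63/2⌋ = 9; lat ⌊1.55/1⌋ = 1.

JP91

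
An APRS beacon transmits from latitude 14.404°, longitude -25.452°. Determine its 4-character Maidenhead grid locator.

HK74

Shift to the Maidenhead origin (180°W, 90°S): lon 154.55, lat 104.40.
Field (20°×10°, letters A–R): 154.55/20 → 7 → H, 104.40/10 → 10 → K; chars HK.
Square (2°×1°, digits 0–9): 14.55/2 → 7, 4.40/1 → 4; chars 74.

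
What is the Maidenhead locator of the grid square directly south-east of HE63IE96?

HE63je05

Longitude extended square 9; +1 → 10, wraps to 0, carry into subsquare.
Longitude subsquare i = 8; +1 → 9 = j.
Latitude extended square 6; −1 → 5.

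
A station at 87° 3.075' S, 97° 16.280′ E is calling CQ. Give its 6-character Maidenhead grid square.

NA82pw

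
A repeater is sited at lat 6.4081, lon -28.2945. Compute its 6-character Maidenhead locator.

Shift to the Maidenhead origin (180°W, 90°S): lon 151.7055, lat 96.4081.
Field: lon ⌊151.7055/20⌋ = 7 → H; lat ⌊96.4081/10⌋ = 9 → J.
Square: lon ⌊11.7055/2⌋ = 5; lat ⌊6.4081/1⌋ = 6.
Subsquare: lon ⌊1.7055/0.0833333⌋ = 20 → u; lat ⌊0.4081/0.0416667⌋ = 9 → j.

HJ56uj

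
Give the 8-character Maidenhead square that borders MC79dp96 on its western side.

MC79dp86

Longitude extended square 9; −1 → 8.
The latitude characters are unchanged.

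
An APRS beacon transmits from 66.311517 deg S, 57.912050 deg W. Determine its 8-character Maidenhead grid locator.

GC13bq05

Offset from 180°W / 90°S: lon 122.08795°, lat 23.68848°.
Field: 122.08795/20 → 6 → G, 23.68848/10 → 2 → C; chars GC.
Square: 2.08795/2 → 1, 3.68848/1 → 3; chars 13.
Subsquare: 0.08795/0.0833333 → 1 → b, 0.68848/0.0416667 → 16 → q; chars bq.
Extended square: 0.00462/0.00833333 → 0, 0.02182/0.00416667 → 5; chars 05.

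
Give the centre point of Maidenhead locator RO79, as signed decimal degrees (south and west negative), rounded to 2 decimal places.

59.50, 175.00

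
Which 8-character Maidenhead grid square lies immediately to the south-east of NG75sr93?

NG75tr02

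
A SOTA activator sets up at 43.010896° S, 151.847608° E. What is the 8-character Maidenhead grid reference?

QE56wx17

Shift to the Maidenhead origin (180°W, 90°S): lon 331.84761, lat 46.98910.
Field: 331.84761/20 → 16 → Q, 46.98910/10 → 4 → E; chars QE.
Square: 11.84761/2 → 5, 6.98910/1 → 6; chars 56.
Subsquare: 1.84761/0.0833333 → 22 → w, 0.98910/0.0416667 → 23 → x; chars wx.
Extended square: 0.01427/0.00833333 → 1, 0.03077/0.00416667 → 7; chars 17.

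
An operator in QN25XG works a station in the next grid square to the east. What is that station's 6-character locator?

QN35ag

Longitude subsquare x = 23; +1 → 24, wraps to 0 = a, carry into square.
Longitude square 2; +1 → 3.
The latitude characters are unchanged.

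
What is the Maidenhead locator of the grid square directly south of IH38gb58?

IH38gb57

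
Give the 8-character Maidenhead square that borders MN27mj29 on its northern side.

MN27mk20

Latitude extended square 9; +1 → 10, wraps to 0, carry into subsquare.
Latitude subsquare j = 9; +1 → 10 = k.
The longitude characters are unchanged.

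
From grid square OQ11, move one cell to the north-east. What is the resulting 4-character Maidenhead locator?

OQ22

Longitude square 1; +1 → 2.
Latitude square 1; +1 → 2.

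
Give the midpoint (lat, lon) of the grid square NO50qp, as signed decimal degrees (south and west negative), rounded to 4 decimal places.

Field N=13, O=14: +13·20° lon, +14·10° lat → SW at lon 80°, lat 50°.
Square 5, 0: +5·2° lon, +0·1° lat → SW at lon 90°, lat 50°.
Subsquare q=16, p=15: +16·0.0833333° lon, +15·0.0416667° lat → SW at lon 91.3333°, lat 50.625°.
Cell spans 0.0833333° lon × 0.0416667° lat. Centre is SW corner plus half of each.
latitude 50.6458, longitude 91.3750.

50.6458, 91.3750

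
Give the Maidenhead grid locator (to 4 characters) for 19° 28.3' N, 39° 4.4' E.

KK99

Shift to the Maidenhead origin (180°W, 90°S): lon 219.07, lat 109.47.
Field (20°×10°, letters A–R): lon ⌊219.07/20⌋ = 10 → K; lat ⌊109.47/10⌋ = 10 → K.
Square (2°×1°, digits 0–9): lon ⌊19.07/2⌋ = 9; lat ⌊9.47/1⌋ = 9.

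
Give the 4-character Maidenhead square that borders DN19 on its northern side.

DO10

Latitude square 9; +1 → 10, wraps to 0, carry into field.
Latitude field N = 13; +1 → 14 = O.
The longitude characters are unchanged.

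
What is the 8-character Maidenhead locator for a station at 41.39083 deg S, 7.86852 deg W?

Shift to the Maidenhead origin (180°W, 90°S): lon 172.13148, lat 48.60917.
Field: 172.13148/20 → 8 → I, 48.60917/10 → 4 → E; chars IE.
Square: 12.13148/2 → 6, 8.60917/1 → 8; chars 68.
Subsquare: 0.13148/0.0833333 → 1 → b, 0.60917/0.0416667 → 14 → o; chars bo.
Extended square: 0.04815/0.00833333 → 5, 0.02584/0.00416667 → 6; chars 56.

IE68bo56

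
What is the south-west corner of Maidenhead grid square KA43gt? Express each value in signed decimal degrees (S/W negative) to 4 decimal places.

-86.2083, 28.5000

Field K=10, A=0: +10·20° lon, +0·10° lat → SW at lon 20°, lat -90°.
Square 4, 3: +4·2° lon, +3·1° lat → SW at lon 28°, lat -87°.
Subsquare g=6, t=19: +6·0.0833333° lon, +19·0.0416667° lat → SW at lon 28.5°, lat -86.2083°.
latitude -86.2083, longitude 28.5000.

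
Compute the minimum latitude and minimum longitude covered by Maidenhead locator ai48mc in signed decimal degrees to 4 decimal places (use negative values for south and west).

Field A=0, I=8: +0·20° lon, +8·10° lat → SW at lon -180°, lat -10°.
Square 4, 8: +4·2° lon, +8·1° lat → SW at lon -172°, lat -2°.
Subsquare m=12, c=2: +12·0.0833333° lon, +2·0.0416667° lat → SW at lon -171°, lat -1.91667°.
latitude -1.9167, longitude -171.0000.

-1.9167, -171.0000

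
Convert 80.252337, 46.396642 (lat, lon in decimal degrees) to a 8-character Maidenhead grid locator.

Shift to the Maidenhead origin (180°W, 90°S): lon 226.39664, lat 170.25234.
Field (20°×10°, letters A–R): 226.39664/20 → 11 → L, 170.25234/10 → 17 → R; chars LR.
Square (2°×1°, digits 0–9): 6.39664/2 → 3, 0.25234/1 → 0; chars 30.
Subsquare (5′×2.5′, letters a–x): 0.39664/0.0833333 → 4 → e, 0.25234/0.0416667 → 6 → g; chars eg.
Extended square (30″×15″, digits 0–9): 0.06331/0.00833333 → 7, 0.00234/0.00416667 → 0; chars 70.

LR30eg70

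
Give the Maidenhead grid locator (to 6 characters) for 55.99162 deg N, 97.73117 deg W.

Shift to the Maidenhead origin (180°W, 90°S): lon 82.2688, lat 145.9916.
Field (20°×10°, letters A–R): 82.2688/20 → 4 → E, 145.9916/10 → 14 → O; chars EO.
Square (2°×1°, digits 0–9): 2.2688/2 → 1, 5.9916/1 → 5; chars 15.
Subsquare (5′×2.5′, letters a–x): 0.2688/0.0833333 → 3 → d, 0.9916/0.0416667 → 23 → x; chars dx.

EO15dx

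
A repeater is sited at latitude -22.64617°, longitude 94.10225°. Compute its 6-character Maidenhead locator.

NG77bi

Add 180° to longitude and 90° to latitude: 274.1023, 67.3538.
Field: lon ⌊274.1023/20⌋ = 13 → N; lat ⌊67.3538/10⌋ = 6 → G.
Square: lon ⌊14.1023/2⌋ = 7; lat ⌊7.3538/1⌋ = 7.
Subsquare: lon ⌊0.1023/0.0833333⌋ = 1 → b; lat ⌊0.3538/0.0416667⌋ = 8 → i.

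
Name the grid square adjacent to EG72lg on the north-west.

EG72kh

Longitude subsquare l = 11; −1 → 10 = k.
Latitude subsquare g = 6; +1 → 7 = h.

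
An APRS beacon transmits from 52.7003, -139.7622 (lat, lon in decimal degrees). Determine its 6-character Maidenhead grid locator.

Offset from 180°W / 90°S: lon 40.2378°, lat 142.7003°.
Field: 40.2378/20 → 2 → C, 142.7003/10 → 14 → O; chars CO.
Square: 0.2378/2 → 0, 2.7003/1 → 2; chars 02.
Subsquare: 0.2378/0.0833333 → 2 → c, 0.7003/0.0416667 → 16 → q; chars cq.

CO02cq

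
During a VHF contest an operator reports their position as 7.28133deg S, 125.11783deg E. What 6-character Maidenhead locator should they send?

PI22nr

Shift to the Maidenhead origin (180°W, 90°S): lon 305.1178, lat 82.7187.
Field: lon ⌊305.1178/20⌋ = 15 → P; lat ⌊82.7187/10⌋ = 8 → I.
Square: lon ⌊5.1178/2⌋ = 2; lat ⌊2.7187/1⌋ = 2.
Subsquare: lon ⌊1.1178/0.0833333⌋ = 13 → n; lat ⌊0.7187/0.0416667⌋ = 17 → r.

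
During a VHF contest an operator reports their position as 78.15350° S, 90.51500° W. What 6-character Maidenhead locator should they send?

EB41ru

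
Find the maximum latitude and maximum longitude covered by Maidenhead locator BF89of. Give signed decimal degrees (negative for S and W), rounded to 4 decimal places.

Field B=1, F=5: +1·20° lon, +5·10° lat → SW at lon -160°, lat -40°.
Square 8, 9: +8·2° lon, +9·1° lat → SW at lon -144°, lat -31°.
Subsquare o=14, f=5: +14·0.0833333° lon, +5·0.0416667° lat → SW at lon -142.833°, lat -30.7917°.
Cell spans 0.0833333° lon × 0.0416667° lat. NE corner is SW corner plus one full cell.
latitude -30.7500, longitude -142.7500.

-30.7500, -142.7500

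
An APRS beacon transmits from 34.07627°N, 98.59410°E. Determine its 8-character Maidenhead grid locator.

Add 180° to longitude and 90° to latitude: 278.59410, 124.07627.
Field: lon ⌊278.59410/20⌋ = 13 → N; lat ⌊124.07627/10⌋ = 12 → M.
Square: lon ⌊18.59410/2⌋ = 9; lat ⌊4.07627/1⌋ = 4.
Subsquare: lon ⌊0.59410/0.0833333⌋ = 7 → h; lat ⌊0.07627/0.0416667⌋ = 1 → b.
Extended square: lon ⌊0.01077/0.00833333⌋ = 1; lat ⌊0.03460/0.00416667⌋ = 8.

NM94hb18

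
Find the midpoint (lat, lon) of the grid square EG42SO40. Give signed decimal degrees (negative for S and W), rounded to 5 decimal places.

-27.41458, -90.46250

Field E=4, G=6: +4·20° lon, +6·10° lat → SW at lon -100°, lat -30°.
Square 4, 2: +4·2° lon, +2·1° lat → SW at lon -92°, lat -28°.
Subsquare s=18, o=14: +18·0.0833333° lon, +14·0.0416667° lat → SW at lon -90.5°, lat -27.4167°.
Extended square 4, 0: +4·0.00833333° lon, +0·0.00416667° lat → SW at lon -90.4667°, lat -27.4167°.
Cell spans 0.00833333° lon × 0.00416667° lat. Centre is SW corner plus half of each.
latitude -27.41458, longitude -90.46250.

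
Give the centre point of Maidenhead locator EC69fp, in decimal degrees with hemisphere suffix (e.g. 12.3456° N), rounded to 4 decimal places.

Field E=4, C=2: +4·20° lon, +2·10° lat → SW at lon -100°, lat -70°.
Square 6, 9: +6·2° lon, +9·1° lat → SW at lon -88°, lat -61°.
Subsquare f=5, p=15: +5·0.0833333° lon, +15·0.0416667° lat → SW at lon -87.5833°, lat -60.375°.
Cell spans 0.0833333° lon × 0.0416667° lat. Centre is SW corner plus half of each.
latitude 60.3542° S, longitude 87.5417° W.

60.3542° S, 87.5417° W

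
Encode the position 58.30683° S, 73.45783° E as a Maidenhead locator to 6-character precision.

MD61rq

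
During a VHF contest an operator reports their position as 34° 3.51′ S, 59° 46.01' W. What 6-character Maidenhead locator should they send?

GF05cw

Add 180° to longitude and 90° to latitude: 120.2332, 55.9415.
Field: 120.2332/20 → 6 → G, 55.9415/10 → 5 → F; chars GF.
Square: 0.2332/2 → 0, 5.9415/1 → 5; chars 05.
Subsquare: 0.2332/0.0833333 → 2 → c, 0.9415/0.0416667 → 22 → w; chars cw.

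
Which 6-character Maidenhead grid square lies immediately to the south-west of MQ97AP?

Longitude subsquare a = 0; −1 → -1, wraps to 23 = x, carry into square.
Longitude square 9; −1 → 8.
Latitude subsquare p = 15; −1 → 14 = o.

MQ87xo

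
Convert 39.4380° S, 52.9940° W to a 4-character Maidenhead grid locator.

GF30

Add 180° to longitude and 90° to latitude: 127.01, 50.56.
Field (20°×10°, letters A–R): lon ⌊127.01/20⌋ = 6 → G; lat ⌊50.56/10⌋ = 5 → F.
Square (2°×1°, digits 0–9): lon ⌊7.01/2⌋ = 3; lat ⌊0.56/1⌋ = 0.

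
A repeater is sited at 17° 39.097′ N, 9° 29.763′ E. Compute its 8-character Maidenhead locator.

Shift to the Maidenhead origin (180°W, 90°S): lon 189.49605, lat 107.65162.
Field: 189.49605/20 → 9 → J, 107.65162/10 → 10 → K; chars JK.
Square: 9.49605/2 → 4, 7.65162/1 → 7; chars 47.
Subsquare: 1.49605/0.0833333 → 17 → r, 0.65162/0.0416667 → 15 → p; chars rp.
Extended square: 0.07938/0.00833333 → 9, 0.02662/0.00416667 → 6; chars 96.

JK47rp96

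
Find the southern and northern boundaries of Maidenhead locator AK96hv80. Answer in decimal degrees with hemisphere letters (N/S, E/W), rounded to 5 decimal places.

16.87500° N, 16.87917° N

Field A=0, K=10: +0·20° lon, +10·10° lat → SW at lon -180°, lat 10°.
Square 9, 6: +9·2° lon, +6·1° lat → SW at lon -162°, lat 16°.
Subsquare h=7, v=21: +7·0.0833333° lon, +21·0.0416667° lat → SW at lon -161.417°, lat 16.875°.
Extended square 8, 0: +8·0.00833333° lon, +0·0.00416667° lat → SW at lon -161.35°, lat 16.875°.
Cell spans 0.00833333° lon × 0.00416667° lat.
south 16.87500° N, north 16.87917° N.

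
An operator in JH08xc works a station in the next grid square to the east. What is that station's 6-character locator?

JH18ac

Longitude subsquare x = 23; +1 → 24, wraps to 0 = a, carry into square.
Longitude square 0; +1 → 1.
The latitude characters are unchanged.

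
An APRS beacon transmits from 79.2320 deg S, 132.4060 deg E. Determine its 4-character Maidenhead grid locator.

PB60

Offset from 180°W / 90°S: lon 312.41°, lat 10.77°.
Field: lon ⌊312.41/20⌋ = 15 → P; lat ⌊10.77/10⌋ = 1 → B.
Square: lon ⌊12.41/2⌋ = 6; lat ⌊0.77/1⌋ = 0.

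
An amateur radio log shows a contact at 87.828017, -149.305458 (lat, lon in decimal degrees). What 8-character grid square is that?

BR57it38

Shift to the Maidenhead origin (180°W, 90°S): lon 30.69454, lat 177.82802.
Field (20°×10°, letters A–R): 30.69454/20 → 1 → B, 177.82802/10 → 17 → R; chars BR.
Square (2°×1°, digits 0–9): 10.69454/2 → 5, 7.82802/1 → 7; chars 57.
Subsquare (5′×2.5′, letters a–x): 0.69454/0.0833333 → 8 → i, 0.82802/0.0416667 → 19 → t; chars it.
Extended square (30″×15″, digits 0–9): 0.02788/0.00833333 → 3, 0.03635/0.00416667 → 8; chars 38.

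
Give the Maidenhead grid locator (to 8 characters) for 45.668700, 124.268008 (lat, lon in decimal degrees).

PN25dq20

Add 180° to longitude and 90° to latitude: 304.26801, 135.66870.
Field: 304.26801/20 → 15 → P, 135.66870/10 → 13 → N; chars PN.
Square: 4.26801/2 → 2, 5.66870/1 → 5; chars 25.
Subsquare: 0.26801/0.0833333 → 3 → d, 0.66870/0.0416667 → 16 → q; chars dq.
Extended square: 0.01801/0.00833333 → 2, 0.00203/0.00416667 → 0; chars 20.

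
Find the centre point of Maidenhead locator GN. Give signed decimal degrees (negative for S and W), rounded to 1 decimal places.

45.0, -50.0

Field G=6, N=13: +6·20° lon, +13·10° lat → SW at lon -60°, lat 40°.
Cell spans 20° lon × 10° lat. Centre is SW corner plus half of each.
latitude 45.0, longitude -50.0.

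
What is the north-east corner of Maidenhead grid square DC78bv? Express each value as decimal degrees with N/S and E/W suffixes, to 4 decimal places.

61.0833° S, 105.8333° W

Field D=3, C=2: +3·20° lon, +2·10° lat → SW at lon -120°, lat -70°.
Square 7, 8: +7·2° lon, +8·1° lat → SW at lon -106°, lat -62°.
Subsquare b=1, v=21: +1·0.0833333° lon, +21·0.0416667° lat → SW at lon -105.917°, lat -61.125°.
Cell spans 0.0833333° lon × 0.0416667° lat. NE corner is SW corner plus one full cell.
latitude 61.0833° S, longitude 105.8333° W.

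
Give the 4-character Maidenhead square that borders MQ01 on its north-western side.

LQ92

Longitude square 0; −1 → -1, wraps to 9, carry into field.
Longitude field M = 12; −1 → 11 = L.
Latitude square 1; +1 → 2.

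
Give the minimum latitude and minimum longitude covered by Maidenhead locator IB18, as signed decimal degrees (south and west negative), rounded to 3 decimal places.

Field I=8, B=1: +8·20° lon, +1·10° lat → SW at lon -20°, lat -80°.
Square 1, 8: +1·2° lon, +8·1° lat → SW at lon -18°, lat -72°.
latitude -72.000, longitude -18.000.

-72.000, -18.000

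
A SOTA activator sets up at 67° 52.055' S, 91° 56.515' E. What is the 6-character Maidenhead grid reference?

NC52xd

Shift to the Maidenhead origin (180°W, 90°S): lon 271.9419, lat 22.1324.
Field (20°×10°, letters A–R): 271.9419/20 → 13 → N, 22.1324/10 → 2 → C; chars NC.
Square (2°×1°, digits 0–9): 11.9419/2 → 5, 2.1324/1 → 2; chars 52.
Subsquare (5′×2.5′, letters a–x): 1.9419/0.0833333 → 23 → x, 0.1324/0.0416667 → 3 → d; chars xd.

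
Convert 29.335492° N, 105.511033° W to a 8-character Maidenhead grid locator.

DL79fi80

Add 180° to longitude and 90° to latitude: 74.48897, 119.33549.
Field: lon ⌊74.48897/20⌋ = 3 → D; lat ⌊119.33549/10⌋ = 11 → L.
Square: lon ⌊14.48897/2⌋ = 7; lat ⌊9.33549/1⌋ = 9.
Subsquare: lon ⌊0.48897/0.0833333⌋ = 5 → f; lat ⌊0.33549/0.0416667⌋ = 8 → i.
Extended square: lon ⌊0.07230/0.00833333⌋ = 8; lat ⌊0.00216/0.00416667⌋ = 0.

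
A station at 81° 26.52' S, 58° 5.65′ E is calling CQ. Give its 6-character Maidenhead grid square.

LA98bn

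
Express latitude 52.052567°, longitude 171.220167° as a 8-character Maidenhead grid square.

RO52ob62

Shift to the Maidenhead origin (180°W, 90°S): lon 351.22017, lat 142.05257.
Field: 351.22017/20 → 17 → R, 142.05257/10 → 14 → O; chars RO.
Square: 11.22017/2 → 5, 2.05257/1 → 2; chars 52.
Subsquare: 1.22017/0.0833333 → 14 → o, 0.05257/0.0416667 → 1 → b; chars ob.
Extended square: 0.05350/0.00833333 → 6, 0.01090/0.00416667 → 2; chars 62.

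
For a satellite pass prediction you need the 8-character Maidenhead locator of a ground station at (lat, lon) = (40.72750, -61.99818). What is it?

FN90ar04

Add 180° to longitude and 90° to latitude: 118.00182, 130.72750.
Field (20°×10°, letters A–R): lon ⌊118.00182/20⌋ = 5 → F; lat ⌊130.72750/10⌋ = 13 → N.
Square (2°×1°, digits 0–9): lon ⌊18.00182/2⌋ = 9; lat ⌊0.72750/1⌋ = 0.
Subsquare (5′×2.5′, letters a–x): lon ⌊0.00182/0.0833333⌋ = 0 → a; lat ⌊0.72750/0.0416667⌋ = 17 → r.
Extended square (30″×15″, digits 0–9): lon ⌊0.00182/0.00833333⌋ = 0; lat ⌊0.01917/0.00416667⌋ = 4.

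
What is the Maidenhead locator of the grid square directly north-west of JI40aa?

JI30xb

Longitude subsquare a = 0; −1 → -1, wraps to 23 = x, carry into square.
Longitude square 4; −1 → 3.
Latitude subsquare a = 0; +1 → 1 = b.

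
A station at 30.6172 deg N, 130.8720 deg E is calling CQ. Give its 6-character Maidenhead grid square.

Shift to the Maidenhead origin (180°W, 90°S): lon 310.8720, lat 120.6172.
Field (20°×10°, letters A–R): 310.8720/20 → 15 → P, 120.6172/10 → 12 → M; chars PM.
Square (2°×1°, digits 0–9): 10.8720/2 → 5, 0.6172/1 → 0; chars 50.
Subsquare (5′×2.5′, letters a–x): 0.8720/0.0833333 → 10 → k, 0.6172/0.0416667 → 14 → o; chars ko.

PM50ko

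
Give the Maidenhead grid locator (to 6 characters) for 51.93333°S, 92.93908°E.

ND68lb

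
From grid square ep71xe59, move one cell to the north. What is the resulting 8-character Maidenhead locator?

EP71xf50

Latitude extended square 9; +1 → 10, wraps to 0, carry into subsquare.
Latitude subsquare e = 4; +1 → 5 = f.
The longitude characters are unchanged.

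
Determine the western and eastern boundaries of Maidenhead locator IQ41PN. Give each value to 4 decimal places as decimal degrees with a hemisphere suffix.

10.7500° W, 10.6667° W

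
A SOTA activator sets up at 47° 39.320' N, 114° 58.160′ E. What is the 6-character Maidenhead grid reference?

Shift to the Maidenhead origin (180°W, 90°S): lon 294.9693, lat 137.6553.
Field (20°×10°, letters A–R): 294.9693/20 → 14 → O, 137.6553/10 → 13 → N; chars ON.
Square (2°×1°, digits 0–9): 14.9693/2 → 7, 7.6553/1 → 7; chars 77.
Subsquare (5′×2.5′, letters a–x): 0.9693/0.0833333 → 11 → l, 0.6553/0.0416667 → 15 → p; chars lp.

ON77lp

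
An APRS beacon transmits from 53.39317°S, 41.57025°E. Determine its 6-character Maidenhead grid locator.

Add 180° to longitude and 90° to latitude: 221.5702, 36.6068.
Field: lon ⌊221.5702/20⌋ = 11 → L; lat ⌊36.6068/10⌋ = 3 → D.
Square: lon ⌊1.5702/2⌋ = 0; lat ⌊6.6068/1⌋ = 6.
Subsquare: lon ⌊1.5702/0.0833333⌋ = 18 → s; lat ⌊0.6068/0.0416667⌋ = 14 → o.

LD06so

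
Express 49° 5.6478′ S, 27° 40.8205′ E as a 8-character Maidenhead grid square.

Offset from 180°W / 90°S: lon 207.68034°, lat 40.90587°.
Field: 207.68034/20 → 10 → K, 40.90587/10 → 4 → E; chars KE.
Square: 7.68034/2 → 3, 0.90587/1 → 0; chars 30.
Subsquare: 1.68034/0.0833333 → 20 → u, 0.90587/0.0416667 → 21 → v; chars uv.
Extended square: 0.01367/0.00833333 → 1, 0.03087/0.00416667 → 7; chars 17.

KE30uv17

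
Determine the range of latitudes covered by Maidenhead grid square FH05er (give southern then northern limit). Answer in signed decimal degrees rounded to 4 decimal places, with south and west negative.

-14.2917, -14.2500

Field F=5, H=7: +5·20° lon, +7·10° lat → SW at lon -80°, lat -20°.
Square 0, 5: +0·2° lon, +5·1° lat → SW at lon -80°, lat -15°.
Subsquare e=4, r=17: +4·0.0833333° lon, +17·0.0416667° lat → SW at lon -79.6667°, lat -14.2917°.
Cell spans 0.0833333° lon × 0.0416667° lat.
south -14.2917, north -14.2500.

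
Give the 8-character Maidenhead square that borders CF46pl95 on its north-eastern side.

CF46ql06

Longitude extended square 9; +1 → 10, wraps to 0, carry into subsquare.
Longitude subsquare p = 15; +1 → 16 = q.
Latitude extended square 5; +1 → 6.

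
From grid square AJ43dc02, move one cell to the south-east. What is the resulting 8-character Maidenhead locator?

AJ43dc11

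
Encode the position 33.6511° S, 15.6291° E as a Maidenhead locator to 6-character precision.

Shift to the Maidenhead origin (180°W, 90°S): lon 195.6291, lat 56.3489.
Field (20°×10°, letters A–R): lon ⌊195.6291/20⌋ = 9 → J; lat ⌊56.3489/10⌋ = 5 → F.
Square (2°×1°, digits 0–9): lon ⌊15.6291/2⌋ = 7; lat ⌊6.3489/1⌋ = 6.
Subsquare (5′×2.5′, letters a–x): lon ⌊1.6291/0.0833333⌋ = 19 → t; lat ⌊0.3489/0.0416667⌋ = 8 → i.

JF76ti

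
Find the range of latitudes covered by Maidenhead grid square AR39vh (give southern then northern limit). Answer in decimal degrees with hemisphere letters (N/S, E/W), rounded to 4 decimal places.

Field A=0, R=17: +0·20° lon, +17·10° lat → SW at lon -180°, lat 80°.
Square 3, 9: +3·2° lon, +9·1° lat → SW at lon -174°, lat 89°.
Subsquare v=21, h=7: +21·0.0833333° lon, +7·0.0416667° lat → SW at lon -172.25°, lat 89.2917°.
Cell spans 0.0833333° lon × 0.0416667° lat.
south 89.2917° N, north 89.3333° N.

89.2917° N, 89.3333° N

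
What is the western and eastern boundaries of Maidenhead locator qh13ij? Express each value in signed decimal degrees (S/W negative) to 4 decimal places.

142.6667, 142.7500

Field Q=16, H=7: +16·20° lon, +7·10° lat → SW at lon 140°, lat -20°.
Square 1, 3: +1·2° lon, +3·1° lat → SW at lon 142°, lat -17°.
Subsquare i=8, j=9: +8·0.0833333° lon, +9·0.0416667° lat → SW at lon 142.667°, lat -16.625°.
Cell spans 0.0833333° lon × 0.0416667° lat.
west 142.6667, east 142.7500.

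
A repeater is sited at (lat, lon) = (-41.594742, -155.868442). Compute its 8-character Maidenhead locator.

BE28bj57

Shift to the Maidenhead origin (180°W, 90°S): lon 24.13156, lat 48.40526.
Field: lon ⌊24.13156/20⌋ = 1 → B; lat ⌊48.40526/10⌋ = 4 → E.
Square: lon ⌊4.13156/2⌋ = 2; lat ⌊8.40526/1⌋ = 8.
Subsquare: lon ⌊0.13156/0.0833333⌋ = 1 → b; lat ⌊0.40526/0.0416667⌋ = 9 → j.
Extended square: lon ⌊0.04822/0.00833333⌋ = 5; lat ⌊0.03026/0.00416667⌋ = 7.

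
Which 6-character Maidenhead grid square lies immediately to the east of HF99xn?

Longitude subsquare x = 23; +1 → 24, wraps to 0 = a, carry into square.
Longitude square 9; +1 → 10, wraps to 0, carry into field.
Longitude field H = 7; +1 → 8 = I.
The latitude characters are unchanged.

IF09an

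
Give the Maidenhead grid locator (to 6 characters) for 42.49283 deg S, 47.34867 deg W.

GE67hm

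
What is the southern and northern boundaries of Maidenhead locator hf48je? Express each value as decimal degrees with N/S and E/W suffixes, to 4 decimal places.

31.8333° S, 31.7917° S

Field H=7, F=5: +7·20° lon, +5·10° lat → SW at lon -40°, lat -40°.
Square 4, 8: +4·2° lon, +8·1° lat → SW at lon -32°, lat -32°.
Subsquare j=9, e=4: +9·0.0833333° lon, +4·0.0416667° lat → SW at lon -31.25°, lat -31.8333°.
Cell spans 0.0833333° lon × 0.0416667° lat.
south 31.8333° S, north 31.7917° S.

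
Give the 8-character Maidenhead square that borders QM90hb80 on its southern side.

QM90ha89

Latitude extended square 0; −1 → -1, wraps to 9, carry into subsquare.
Latitude subsquare b = 1; −1 → 0 = a.
The longitude characters are unchanged.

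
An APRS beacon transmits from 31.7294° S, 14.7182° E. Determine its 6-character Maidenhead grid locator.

JF78ig

Add 180° to longitude and 90° to latitude: 194.7182, 58.2706.
Field: lon ⌊194.7182/20⌋ = 9 → J; lat ⌊58.2706/10⌋ = 5 → F.
Square: lon ⌊14.7182/2⌋ = 7; lat ⌊8.2706/1⌋ = 8.
Subsquare: lon ⌊0.7182/0.0833333⌋ = 8 → i; lat ⌊0.2706/0.0416667⌋ = 6 → g.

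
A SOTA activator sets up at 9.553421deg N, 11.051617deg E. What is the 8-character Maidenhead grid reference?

Add 180° to longitude and 90° to latitude: 191.05162, 99.55342.
Field: 191.05162/20 → 9 → J, 99.55342/10 → 9 → J; chars JJ.
Square: 11.05162/2 → 5, 9.55342/1 → 9; chars 59.
Subsquare: 1.05162/0.0833333 → 12 → m, 0.55342/0.0416667 → 13 → n; chars mn.
Extended square: 0.05162/0.00833333 → 6, 0.01175/0.00416667 → 2; chars 62.

JJ59mn62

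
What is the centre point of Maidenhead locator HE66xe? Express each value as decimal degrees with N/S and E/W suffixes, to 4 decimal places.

43.8125° S, 26.0417° W

Field H=7, E=4: +7·20° lon, +4·10° lat → SW at lon -40°, lat -50°.
Square 6, 6: +6·2° lon, +6·1° lat → SW at lon -28°, lat -44°.
Subsquare x=23, e=4: +23·0.0833333° lon, +4·0.0416667° lat → SW at lon -26.0833°, lat -43.8333°.
Cell spans 0.0833333° lon × 0.0416667° lat. Centre is SW corner plus half of each.
latitude 43.8125° S, longitude 26.0417° W.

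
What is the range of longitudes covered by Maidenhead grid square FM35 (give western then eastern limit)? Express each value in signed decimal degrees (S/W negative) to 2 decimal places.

Field F=5, M=12: +5·20° lon, +12·10° lat → SW at lon -80°, lat 30°.
Square 3, 5: +3·2° lon, +5·1° lat → SW at lon -74°, lat 35°.
Cell spans 2° lon × 1° lat.
west -74.00, east -72.00.

-74.00, -72.00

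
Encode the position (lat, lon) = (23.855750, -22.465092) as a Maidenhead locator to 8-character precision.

Shift to the Maidenhead origin (180°W, 90°S): lon 157.53491, lat 113.85575.
Field: lon ⌊157.53491/20⌋ = 7 → H; lat ⌊113.85575/10⌋ = 11 → L.
Square: lon ⌊17.53491/2⌋ = 8; lat ⌊3.85575/1⌋ = 3.
Subsquare: lon ⌊1.53491/0.0833333⌋ = 18 → s; lat ⌊0.85575/0.0416667⌋ = 20 → u.
Extended square: lon ⌊0.03491/0.00833333⌋ = 4; lat ⌊0.02242/0.00416667⌋ = 5.

HL83su45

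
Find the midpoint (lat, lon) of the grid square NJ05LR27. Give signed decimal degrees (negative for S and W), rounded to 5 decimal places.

5.73958, 80.93750

Field N=13, J=9: +13·20° lon, +9·10° lat → SW at lon 80°, lat 0°.
Square 0, 5: +0·2° lon, +5·1° lat → SW at lon 80°, lat 5°.
Subsquare l=11, r=17: +11·0.0833333° lon, +17·0.0416667° lat → SW at lon 80.9167°, lat 5.70833°.
Extended square 2, 7: +2·0.00833333° lon, +7·0.00416667° lat → SW at lon 80.9333°, lat 5.7375°.
Cell spans 0.00833333° lon × 0.00416667° lat. Centre is SW corner plus half of each.
latitude 5.73958, longitude 80.93750.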